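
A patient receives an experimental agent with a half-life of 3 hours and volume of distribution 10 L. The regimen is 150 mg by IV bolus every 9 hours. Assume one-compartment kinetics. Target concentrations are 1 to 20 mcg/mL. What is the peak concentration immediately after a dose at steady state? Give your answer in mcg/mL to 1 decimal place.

17.1 mcg/mL

The dosing interval is 3 half-lives, so f = 2^(−3) = 0.125.
Accumulation ratio R = 1/(1 − f) = 1/0.875 = 8/7.
Single-dose peak C₀ = D/Vd = 150/10 = 15 mcg/mL.
Steady-state peak Cmax,ss = C₀·R = 15 × 8/7 ≈ 17.143 mcg/mL.
Peak 17.1 mcg/mL vs MTC 20 mcg/mL: below toxic threshold.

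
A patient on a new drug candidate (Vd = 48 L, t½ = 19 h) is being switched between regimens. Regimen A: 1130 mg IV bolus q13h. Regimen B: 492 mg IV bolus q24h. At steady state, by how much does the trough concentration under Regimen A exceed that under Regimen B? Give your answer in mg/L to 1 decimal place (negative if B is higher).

Regimen A: f = (1/2)^(13/19) ≈ 0.6223; Cmin,ss = (1130/48)·f/(1−f) ≈ 38.787 mg/L.
Regimen B: f = (1/2)^(24/19) ≈ 0.4166; Cmin,ss = (492/48)·f/(1−f) ≈ 7.319 mg/L.
Difference ≈ 38.787 − 7.319 ≈ 31.468 mg/L.

31.5 mg/L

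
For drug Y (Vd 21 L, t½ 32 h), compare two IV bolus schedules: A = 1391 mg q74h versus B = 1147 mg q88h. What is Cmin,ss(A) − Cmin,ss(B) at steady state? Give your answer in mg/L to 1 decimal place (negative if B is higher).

7.2 mg/L

Regimen A: f = (1/2)^(74/32) ≈ 0.2013; Cmin,ss = (1391/21)·f/(1−f) ≈ 16.694 mg/L.
Regimen B: f = (1/2)^(88/32) ≈ 0.1487; Cmin,ss = (1147/21)·f/(1−f) ≈ 9.541 mg/L.
Difference ≈ 16.694 − 9.541 ≈ 7.153 mg/L.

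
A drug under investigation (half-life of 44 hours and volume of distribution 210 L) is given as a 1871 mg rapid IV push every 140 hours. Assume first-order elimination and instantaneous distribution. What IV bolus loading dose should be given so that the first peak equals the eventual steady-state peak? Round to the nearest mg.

2103 mg

f = (1/2)^(140/44) ≈ 0.110199; accumulation ratio R = 1/(1−f) ≈ 1.12385.
Loading dose to hit Cmax,ss on first dose: D_load = D_maint·R ≈ 1871 × 1.12385 ≈ 2102.72 mg.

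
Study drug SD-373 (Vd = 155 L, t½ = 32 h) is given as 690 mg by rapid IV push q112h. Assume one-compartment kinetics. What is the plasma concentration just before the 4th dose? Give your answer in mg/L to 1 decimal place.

f = (1/2)^(τ/t½) = (1/2)^(112/32) ≈ 0.0884.
C₀ = D/Vd = 690/155 ≈ 4.452 mg/L.
Before the 4th dose, 3 doses have been given. Superposition: Cmin = C₀·(f + f² + … + f^3).
≈ 4.452 × (0.0884 + 0.0078 + 0.0007) ≈ 4.452 × 0.0969 ≈ 0.431 mg/L.

0.4 mg/L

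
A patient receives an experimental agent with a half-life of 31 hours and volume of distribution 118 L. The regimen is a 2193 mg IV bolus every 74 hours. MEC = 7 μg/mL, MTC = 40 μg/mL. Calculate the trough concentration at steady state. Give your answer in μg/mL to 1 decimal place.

4.4 μg/mL

k = ln2/t½ = ln2/31 ≈ 0.022360 h⁻¹; fraction remaining f = e^(−kτ) = e^(−0.022360×74) ≈ 0.1912.
At steady state, accumulation factor R = 1/(1 − e^(−kτ)) ≈ 1.2364.
Each bolus raises the concentration by D/Vd = 2193/118 ≈ 18.585 μg/mL.
Cmax,ss = C₀/(1 − f) ≈ 18.585/0.8088 ≈ 22.978 μg/mL.
One interval later, Cmin,ss = Cmax,ss·e^(−kτ) ≈ 22.978 × 0.1912 ≈ 4.393 μg/mL.
Trough 4.4 μg/mL vs MEC 7 μg/mL: subtherapeutic.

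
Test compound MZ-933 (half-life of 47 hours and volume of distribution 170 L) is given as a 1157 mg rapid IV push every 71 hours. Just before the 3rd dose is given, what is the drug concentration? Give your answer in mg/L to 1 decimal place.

f = (1/2)^(τ/t½) = (1/2)^(71/47) ≈ 0.3510.
C₀ = D/Vd = 1157/170 ≈ 6.806 mg/L.
Before the 3rd dose, 2 doses have been given. Superposition: Cmin = C₀·(f + f²).
≈ 6.806 × (0.3510 + 0.1232) ≈ 6.806 × 0.4742 ≈ 3.227 mg/L.

3.2 mg/L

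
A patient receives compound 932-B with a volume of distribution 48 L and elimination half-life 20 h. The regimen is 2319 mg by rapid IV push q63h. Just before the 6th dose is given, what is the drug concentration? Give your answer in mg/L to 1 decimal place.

6.1 mg/L

f = (1/2)^(τ/t½) = (1/2)^(63/20) ≈ 0.1127.
C₀ = D/Vd = 2319/48 ≈ 48.312 mg/L.
Before the 6th dose, 5 doses have been given. Superposition: Cmin = C₀·(f + f² + … + f^5).
≈ 48.312 × (0.1127 + 0.0127 + 0.0014 + 0.0002 + 0.0000) ≈ 48.312 × 0.1270 ≈ 6.136 mg/L.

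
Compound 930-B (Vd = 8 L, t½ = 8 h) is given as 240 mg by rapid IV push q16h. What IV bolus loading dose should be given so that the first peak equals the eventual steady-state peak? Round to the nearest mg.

f = (1/2)^(16/8) ≈ 0.250000; accumulation ratio R = 1/(1−f) ≈ 1.33333.
Loading dose to hit Cmax,ss on first dose: D_load = D_maint·R ≈ 240 × 1.33333 ≈ 320.00 mg.

320 mg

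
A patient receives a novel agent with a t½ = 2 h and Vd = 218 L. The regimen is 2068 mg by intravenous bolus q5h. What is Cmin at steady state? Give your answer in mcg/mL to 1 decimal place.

2.0 mcg/mL

k = ln2/t½ = ln2/2 ≈ 0.346574 h⁻¹; fraction remaining f = e^(−kτ) = e^(−0.346574×5) ≈ 0.1768.
Accumulation ratio R = 1/(1 − f) ≈ 1/0.8232 ≈ 1.2148.
Each bolus raises the concentration by D/Vd = 2068/218 ≈ 9.486 mcg/mL.
Steady-state peak Cmax,ss = C₀·R ≈ 9.486 × 1.2148 ≈ 11.524 mcg/mL.
Steady-state trough Cmin,ss = Cmax,ss·f ≈ 11.524 × 0.1768 ≈ 2.037 mcg/mL.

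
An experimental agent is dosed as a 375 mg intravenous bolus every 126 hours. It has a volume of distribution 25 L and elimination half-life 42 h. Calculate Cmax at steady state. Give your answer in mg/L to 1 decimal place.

17.1 mg/L

The dosing interval is 3 half-lives, so f = 2^(−3) = 0.125.
At steady state, R = 1/(1 − 0.125) = 8/7.
Single-dose peak C₀ = D/Vd = 375/25 = 15 mg/L.
Steady-state peak Cmax,ss = C₀·R = 15 × 8/7 ≈ 17.143 mg/L.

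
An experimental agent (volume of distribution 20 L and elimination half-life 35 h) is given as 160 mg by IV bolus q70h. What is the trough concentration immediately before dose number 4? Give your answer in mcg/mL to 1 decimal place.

f = (1/2)^(τ/t½) = (1/2)^(70/35) ≈ 0.2500.
C₀ = D/Vd = 160/20 ≈ 8.000 mcg/mL.
Before the 4th dose, 3 doses have been given. Superposition: Cmin = C₀·(f + f² + … + f^3).
≈ 8.000 × (0.2500 + 0.0625 + 0.0156) ≈ 8.000 × 0.3281 ≈ 2.625 mcg/mL.

2.6 mcg/mL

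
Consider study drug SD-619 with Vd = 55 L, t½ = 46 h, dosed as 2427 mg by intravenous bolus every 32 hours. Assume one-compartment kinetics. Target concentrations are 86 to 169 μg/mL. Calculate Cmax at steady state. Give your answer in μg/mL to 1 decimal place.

τ/t½ = 32/46 ≈ 0.69565, so fraction remaining f = (1/2)^(32/46) ≈ 0.6174.
At steady state, accumulation factor R = 1/(1 − e^(−kτ)) ≈ 2.6137.
Each bolus raises the concentration by D/Vd = 2427/55 ≈ 44.127 μg/mL.
Steady-state peak Cmax,ss = C₀·R ≈ 44.127 × 2.6137 ≈ 115.335 μg/mL.
Peak 115.3 μg/mL vs MTC 169 μg/mL: below toxic threshold.

115.3 μg/mL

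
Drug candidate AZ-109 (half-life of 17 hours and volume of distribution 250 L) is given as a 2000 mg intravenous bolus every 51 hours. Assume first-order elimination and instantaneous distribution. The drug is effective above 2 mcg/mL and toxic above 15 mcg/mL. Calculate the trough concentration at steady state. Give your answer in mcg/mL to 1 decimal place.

τ = 51 h = 3 half-lives, so f = (1/2)^3 = 0.125.
Accumulation ratio R = 1/(1 − f) = 1/0.875 = 8/7.
Single-dose peak C₀ = D/Vd = 2000/250 = 8 mcg/mL.
Steady-state peak Cmax,ss = C₀·R = 8 × 8/7 ≈ 9.143 mcg/mL.
Steady-state trough Cmin,ss = Cmax,ss·f ≈ 9.143 × 0.125 ≈ 1.143 mcg/mL.
Trough 1.1 mcg/mL vs MEC 2 mcg/mL: subtherapeutic.

1.1 mcg/mL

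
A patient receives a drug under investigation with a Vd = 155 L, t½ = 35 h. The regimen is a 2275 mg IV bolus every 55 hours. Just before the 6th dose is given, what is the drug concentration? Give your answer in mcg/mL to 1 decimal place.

f = (1/2)^(τ/t½) = (1/2)^(55/35) ≈ 0.3365.
C₀ = D/Vd = 2275/155 ≈ 14.677 mcg/mL.
Before the 6th dose, 5 doses have been given. Superposition: Cmin = C₀·(f + f² + … + f^5).
≈ 14.677 × (0.3365 + 0.1132 + 0.0381 + 0.0128 + 0.0043) ≈ 14.677 × 0.5049 ≈ 7.410 mcg/mL.

7.4 mcg/mL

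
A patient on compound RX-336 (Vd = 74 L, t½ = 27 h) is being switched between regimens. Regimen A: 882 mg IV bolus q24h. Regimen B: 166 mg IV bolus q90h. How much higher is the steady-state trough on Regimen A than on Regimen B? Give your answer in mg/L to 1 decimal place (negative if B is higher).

13.7 mg/L

Regimen A: f = (1/2)^(24/27) ≈ 0.5400; Cmin,ss = (882/74)·f/(1−f) ≈ 13.992 mg/L.
Regimen B: f = (1/2)^(90/27) ≈ 0.0992; Cmin,ss = (166/74)·f/(1−f) ≈ 0.247 mg/L.
Difference ≈ 13.992 − 0.247 ≈ 13.745 mg/L.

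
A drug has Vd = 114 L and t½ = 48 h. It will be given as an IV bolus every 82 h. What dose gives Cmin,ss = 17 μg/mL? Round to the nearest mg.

τ/t½ = 82/48 ≈ 1.7083, so f = (1/2)^(82/48) ≈ 0.306013.
Cmin,ss = (D/Vd)·f/(1−f), so D = Cmin,ss·Vd·(1−f)/f.
D = 17 × 114 × (1−f)/f ≈ 17 × 114 × 2.26784 ≈ 4395.07 mg.

4395 mg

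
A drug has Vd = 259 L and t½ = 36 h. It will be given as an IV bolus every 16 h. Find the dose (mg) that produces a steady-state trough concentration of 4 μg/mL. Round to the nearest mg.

374 mg

τ/t½ = 16/36 ≈ 0.44444, so f = (1/2)^(16/36) ≈ 0.734867.
Cmin,ss = (D/Vd)·f/(1−f), so D = Cmin,ss·Vd·(1−f)/f.
D = 4 × 259 × (1−f)/f ≈ 4 × 259 × 0.36079 ≈ 373.78 mg.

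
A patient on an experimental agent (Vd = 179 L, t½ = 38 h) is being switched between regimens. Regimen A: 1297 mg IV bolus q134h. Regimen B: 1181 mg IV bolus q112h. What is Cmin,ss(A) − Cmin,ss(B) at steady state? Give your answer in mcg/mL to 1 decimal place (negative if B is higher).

-0.3 mcg/mL

Regimen A: f = (1/2)^(134/38) ≈ 0.0868; Cmin,ss = (1297/179)·f/(1−f) ≈ 0.689 mcg/mL.
Regimen B: f = (1/2)^(112/38) ≈ 0.1296; Cmin,ss = (1181/179)·f/(1−f) ≈ 0.982 mcg/mL.
Difference ≈ 0.689 − 0.982 ≈ -0.293 mcg/mL.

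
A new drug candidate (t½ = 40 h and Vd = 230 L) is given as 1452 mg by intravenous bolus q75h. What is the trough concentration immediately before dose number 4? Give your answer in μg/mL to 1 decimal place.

2.3 μg/mL

f = (1/2)^(τ/t½) = (1/2)^(75/40) ≈ 0.2726.
C₀ = D/Vd = 1452/230 ≈ 6.313 μg/mL.
Before the 4th dose, 3 doses have been given. Superposition: Cmin = C₀·(f + f² + … + f^3).
≈ 6.313 × (0.2726 + 0.0743 + 0.0203) ≈ 6.313 × 0.3672 ≈ 2.318 μg/mL.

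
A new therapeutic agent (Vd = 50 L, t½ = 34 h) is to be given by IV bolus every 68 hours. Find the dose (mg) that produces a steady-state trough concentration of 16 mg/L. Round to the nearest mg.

2400 mg

τ/t½ = 68/34 ≈ 2, so f = (1/2)^(68/34) ≈ 0.250000.
Cmin,ss = (D/Vd)·f/(1−f), so D = Cmin,ss·Vd·(1−f)/f.
D = 16 × 50 × (1−f)/f ≈ 16 × 50 × 3.00000 ≈ 2400.00 mg.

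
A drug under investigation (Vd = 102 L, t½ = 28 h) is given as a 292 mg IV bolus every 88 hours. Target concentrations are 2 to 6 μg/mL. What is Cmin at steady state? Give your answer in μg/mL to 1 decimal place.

Over one 88-h interval, 88/28 ≈ 3.1429 half-lives elapse, leaving f ≈ 0.1132 of each dose.
At steady state, accumulation factor R = 1/(1 − e^(−kτ)) ≈ 1.1276.
Single-dose peak C₀ = D/Vd = 292/102 ≈ 2.863 μg/mL.
Steady-state peak Cmax,ss = C₀·R ≈ 2.863 × 1.1276 ≈ 3.228 μg/mL.
One interval later, Cmin,ss = Cmax,ss·e^(−kτ) ≈ 3.228 × 0.1132 ≈ 0.365 μg/mL.
Trough 0.4 μg/mL vs MEC 2 μg/mL: subtherapeutic.

0.4 μg/mL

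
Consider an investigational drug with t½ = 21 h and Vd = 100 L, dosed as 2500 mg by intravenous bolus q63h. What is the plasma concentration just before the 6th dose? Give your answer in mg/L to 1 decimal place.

3.6 mg/L

f = (1/2)^(τ/t½) = (1/2)^(63/21) ≈ 0.1250.
C₀ = D/Vd = 2500/100 ≈ 25.000 mg/L.
Before the 6th dose, 5 doses have been given. Superposition: Cmin = C₀·(f + f² + … + f^5).
≈ 25.000 × (0.1250 + 0.0156 + 0.0020 + 0.0002 + 0.0000) ≈ 25.000 × 0.1428 ≈ 3.570 mg/L.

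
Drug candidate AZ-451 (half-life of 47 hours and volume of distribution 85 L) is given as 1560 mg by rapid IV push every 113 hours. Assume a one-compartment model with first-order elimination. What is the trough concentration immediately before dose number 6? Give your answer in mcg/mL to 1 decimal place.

4.3 mcg/mL

f = (1/2)^(τ/t½) = (1/2)^(113/47) ≈ 0.1889.
C₀ = D/Vd = 1560/85 ≈ 18.353 mcg/mL.
Before the 6th dose, 5 doses have been given. Superposition: Cmin = C₀·(f + f² + … + f^5).
≈ 18.353 × (0.1889 + 0.0357 + 0.0067 + 0.0013 + 0.0002) ≈ 18.353 × 0.2328 ≈ 4.273 mcg/mL.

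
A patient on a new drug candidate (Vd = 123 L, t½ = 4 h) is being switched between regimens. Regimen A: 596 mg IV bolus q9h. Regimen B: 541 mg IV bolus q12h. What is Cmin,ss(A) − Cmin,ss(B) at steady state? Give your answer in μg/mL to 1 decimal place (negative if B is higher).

0.7 μg/mL

Regimen A: f = (1/2)^(9/4) ≈ 0.2102; Cmin,ss = (596/123)·f/(1−f) ≈ 1.290 μg/mL.
Regimen B: f = (1/2)^(12/4) ≈ 0.1250; Cmin,ss = (541/123)·f/(1−f) ≈ 0.628 μg/mL.
Difference ≈ 1.290 − 0.628 ≈ 0.662 μg/mL.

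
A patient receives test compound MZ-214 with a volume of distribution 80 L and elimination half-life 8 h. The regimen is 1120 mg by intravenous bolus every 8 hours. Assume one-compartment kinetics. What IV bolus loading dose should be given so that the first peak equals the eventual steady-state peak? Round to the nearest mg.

f = (1/2)^(8/8) ≈ 0.500000; accumulation ratio R = 1/(1−f) ≈ 2.00000.
Loading dose to hit Cmax,ss on first dose: D_load = D_maint·R ≈ 1120 × 2.00000 ≈ 2240.00 mg.

2240 mg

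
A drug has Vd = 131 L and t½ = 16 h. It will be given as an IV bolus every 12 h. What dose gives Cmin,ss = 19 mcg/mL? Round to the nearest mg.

τ/t½ = 12/16 ≈ 0.75, so f = (1/2)^(12/16) ≈ 0.594604.
Cmin,ss = (D/Vd)·f/(1−f), so D = Cmin,ss·Vd·(1−f)/f.
D = 19 × 131 × (1−f)/f ≈ 19 × 131 × 0.68179 ≈ 1696.98 mg.

1697 mg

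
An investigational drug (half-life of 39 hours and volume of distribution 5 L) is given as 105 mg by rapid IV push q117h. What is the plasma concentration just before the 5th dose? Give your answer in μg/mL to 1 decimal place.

3.0 μg/mL

f = (1/2)^(τ/t½) = (1/2)^(117/39) ≈ 0.1250.
C₀ = D/Vd = 105/5 ≈ 21.000 μg/mL.
Before the 5th dose, 4 doses have been given. Superposition: Cmin = C₀·(f + f² + … + f^4).
≈ 21.000 × (0.1250 + 0.0156 + 0.0020 + 0.0002) ≈ 21.000 × 0.1428 ≈ 2.999 μg/mL.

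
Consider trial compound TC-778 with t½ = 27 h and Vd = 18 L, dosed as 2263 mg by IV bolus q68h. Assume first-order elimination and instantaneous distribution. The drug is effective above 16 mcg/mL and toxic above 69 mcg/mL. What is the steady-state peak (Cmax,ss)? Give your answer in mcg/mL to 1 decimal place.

τ/t½ = 68/27 ≈ 2.5185, so fraction remaining f = (1/2)^(68/27) ≈ 0.1745.
Accumulation ratio R = 1/(1 − f) ≈ 1/0.8255 ≈ 1.2114.
Each bolus raises the concentration by D/Vd = 2263/18 ≈ 125.722 mcg/mL.
Cmax,ss = C₀/(1 − f) ≈ 125.722/0.8255 ≈ 152.298 mcg/mL.
Peak 152.3 mcg/mL vs MTC 69 mcg/mL: exceeds toxic threshold.

152.3 mcg/mL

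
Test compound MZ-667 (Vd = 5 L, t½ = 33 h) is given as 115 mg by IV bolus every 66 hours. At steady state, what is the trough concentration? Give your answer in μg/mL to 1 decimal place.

τ = 66 h = 2 half-lives, so f = (1/2)^2 = 0.25.
At steady state, R = 1/(1 − 0.25) = 4/3.
Single-dose peak C₀ = D/Vd = 115/5 = 23 μg/mL.
Steady-state peak Cmax,ss = C₀·R = 23 × 4/3 ≈ 30.667 μg/mL.
Steady-state trough Cmin,ss = Cmax,ss·f ≈ 30.667 × 0.25 ≈ 7.667 μg/mL.

7.7 μg/mL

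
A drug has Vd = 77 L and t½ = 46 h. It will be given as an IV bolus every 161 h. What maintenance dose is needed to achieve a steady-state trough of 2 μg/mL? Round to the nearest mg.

τ/t½ = 161/46 ≈ 3.5, so f = (1/2)^(161/46) ≈ 0.088388.
Cmin,ss = (D/Vd)·f/(1−f), so D = Cmin,ss·Vd·(1−f)/f.
D = 2 × 77 × (1−f)/f ≈ 2 × 77 × 10.31375 ≈ 1588.32 mg.

1588 mg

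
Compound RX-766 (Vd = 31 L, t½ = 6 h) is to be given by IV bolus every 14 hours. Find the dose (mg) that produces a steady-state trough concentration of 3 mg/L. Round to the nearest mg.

τ/t½ = 14/6 ≈ 2.3333, so f = (1/2)^(14/6) ≈ 0.198425.
Cmin,ss = (D/Vd)·f/(1−f), so D = Cmin,ss·Vd·(1−f)/f.
D = 3 × 31 × (1−f)/f ≈ 3 × 31 × 4.03969 ≈ 375.69 mg.

376 mg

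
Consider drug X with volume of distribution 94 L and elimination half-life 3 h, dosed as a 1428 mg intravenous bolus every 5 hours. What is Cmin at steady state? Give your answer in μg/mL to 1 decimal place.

Over one 5-h interval, 5/3 ≈ 1.6667 half-lives elapse, leaving f ≈ 0.3150 of each dose.
Single-dose peak C₀ = D/Vd = 1428/94 ≈ 15.191 μg/mL.
Steady-state trough Cmin,ss = C₀·f/(1−f) ≈ 15.191 × 0.3150/0.6850 ≈ 6.986 μg/mL.

7.0 μg/mL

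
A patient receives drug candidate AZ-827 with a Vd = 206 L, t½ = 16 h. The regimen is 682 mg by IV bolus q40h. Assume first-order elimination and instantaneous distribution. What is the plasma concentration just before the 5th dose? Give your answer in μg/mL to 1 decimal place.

f = (1/2)^(τ/t½) = (1/2)^(40/16) ≈ 0.1768.
C₀ = D/Vd = 682/206 ≈ 3.311 μg/mL.
Before the 5th dose, 4 doses have been given. Superposition: Cmin = C₀·(f + f² + … + f^4).
≈ 3.311 × (0.1768 + 0.0313 + 0.0055 + 0.0010) ≈ 3.311 × 0.2146 ≈ 0.711 μg/mL.

0.7 μg/mL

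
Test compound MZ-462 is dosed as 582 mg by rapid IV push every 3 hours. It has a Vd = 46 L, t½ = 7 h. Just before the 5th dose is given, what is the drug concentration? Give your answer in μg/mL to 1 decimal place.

25.4 μg/mL

f = (1/2)^(τ/t½) = (1/2)^(3/7) ≈ 0.7430.
C₀ = D/Vd = 582/46 ≈ 12.652 μg/mL.
Before the 5th dose, 4 doses have been given. Superposition: Cmin = C₀·(f + f² + … + f^4).
≈ 12.652 × (0.7430 + 0.5520 + 0.4102 + 0.3048) ≈ 12.652 × 2.0100 ≈ 25.431 μg/mL.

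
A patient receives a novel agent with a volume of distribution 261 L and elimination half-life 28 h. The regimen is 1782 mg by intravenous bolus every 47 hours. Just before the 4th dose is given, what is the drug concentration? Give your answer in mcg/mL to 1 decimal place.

3.0 mcg/mL

f = (1/2)^(τ/t½) = (1/2)^(47/28) ≈ 0.3124.
C₀ = D/Vd = 1782/261 ≈ 6.828 mcg/mL.
Before the 4th dose, 3 doses have been given. Superposition: Cmin = C₀·(f + f² + … + f^3).
≈ 6.828 × (0.3124 + 0.0976 + 0.0305) ≈ 6.828 × 0.4405 ≈ 3.008 mcg/mL.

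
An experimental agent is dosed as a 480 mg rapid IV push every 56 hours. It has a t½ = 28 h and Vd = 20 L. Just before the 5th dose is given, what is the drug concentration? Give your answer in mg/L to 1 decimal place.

8.0 mg/L

f = (1/2)^(τ/t½) = (1/2)^(56/28) ≈ 0.2500.
C₀ = D/Vd = 480/20 ≈ 24.000 mg/L.
Before the 5th dose, 4 doses have been given. Superposition: Cmin = C₀·(f + f² + … + f^4).
≈ 24.000 × (0.2500 + 0.0625 + 0.0156 + 0.0039) ≈ 24.000 × 0.3320 ≈ 7.968 mg/L.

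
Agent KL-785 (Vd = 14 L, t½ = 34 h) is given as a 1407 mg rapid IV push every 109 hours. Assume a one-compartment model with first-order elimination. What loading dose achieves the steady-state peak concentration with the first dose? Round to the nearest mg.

f = (1/2)^(109/34) ≈ 0.108376; accumulation ratio R = 1/(1−f) ≈ 1.12155.
Loading dose to hit Cmax,ss on first dose: D_load = D_maint·R ≈ 1407 × 1.12155 ≈ 1578.02 mg.

1578 mg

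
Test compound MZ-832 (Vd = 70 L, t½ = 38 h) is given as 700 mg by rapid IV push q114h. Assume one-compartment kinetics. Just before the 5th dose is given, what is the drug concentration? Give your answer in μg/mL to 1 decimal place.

1.4 μg/mL

f = (1/2)^(τ/t½) = (1/2)^(114/38) ≈ 0.1250.
C₀ = D/Vd = 700/70 ≈ 10.000 μg/mL.
Before the 5th dose, 4 doses have been given. Superposition: Cmin = C₀·(f + f² + … + f^4).
≈ 10.000 × (0.1250 + 0.0156 + 0.0020 + 0.0002) ≈ 10.000 × 0.1428 ≈ 1.428 μg/mL.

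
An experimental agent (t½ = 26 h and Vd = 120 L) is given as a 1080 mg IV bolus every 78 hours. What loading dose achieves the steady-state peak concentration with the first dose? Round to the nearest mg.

f = (1/2)^(78/26) ≈ 0.125000; accumulation ratio R = 1/(1−f) ≈ 1.14286.
Loading dose to hit Cmax,ss on first dose: D_load = D_maint·R ≈ 1080 × 1.14286 ≈ 1234.29 mg.

1234 mg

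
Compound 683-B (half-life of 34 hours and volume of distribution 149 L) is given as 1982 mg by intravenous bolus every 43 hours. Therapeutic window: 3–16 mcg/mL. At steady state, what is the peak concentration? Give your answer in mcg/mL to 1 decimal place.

22.8 mcg/mL

k = ln2/t½ = ln2/34 ≈ 0.020387 h⁻¹; fraction remaining f = e^(−kτ) = e^(−0.020387×43) ≈ 0.4162.
At steady state, accumulation factor R = 1/(1 − e^(−kτ)) ≈ 1.7129.
Single-dose peak C₀ = D/Vd = 1982/149 ≈ 13.302 mcg/mL.
Steady-state peak Cmax,ss = C₀·R ≈ 13.302 × 1.7129 ≈ 22.785 mcg/mL.
Peak 22.8 mcg/mL vs MTC 16 mcg/mL: exceeds toxic threshold.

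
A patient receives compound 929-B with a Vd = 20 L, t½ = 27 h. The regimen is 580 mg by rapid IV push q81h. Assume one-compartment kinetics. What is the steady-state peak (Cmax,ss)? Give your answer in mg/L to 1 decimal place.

33.1 mg/L

The dosing interval is 3 half-lives, so f = 2^(−3) = 0.125.
Accumulation ratio R = 1/(1 − f) = 1/0.875 = 8/7.
Single-dose peak C₀ = D/Vd = 580/20 = 29 mg/L.
Steady-state peak Cmax,ss = C₀·R = 29 × 8/7 ≈ 33.143 mg/L.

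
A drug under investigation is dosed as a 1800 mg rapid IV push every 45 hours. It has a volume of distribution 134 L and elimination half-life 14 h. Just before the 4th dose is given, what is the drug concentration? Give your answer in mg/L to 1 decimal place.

1.6 mg/L

f = (1/2)^(τ/t½) = (1/2)^(45/14) ≈ 0.1077.
C₀ = D/Vd = 1800/134 ≈ 13.433 mg/L.
Before the 4th dose, 3 doses have been given. Superposition: Cmin = C₀·(f + f² + … + f^3).
≈ 13.433 × (0.1077 + 0.0116 + 0.0012) ≈ 13.433 × 0.1205 ≈ 1.619 mg/L.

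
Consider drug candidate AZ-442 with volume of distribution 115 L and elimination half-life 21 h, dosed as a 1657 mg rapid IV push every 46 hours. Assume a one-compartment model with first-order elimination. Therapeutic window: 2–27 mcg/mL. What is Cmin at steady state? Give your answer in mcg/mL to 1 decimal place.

4.0 mcg/mL

k = ln2/t½ = ln2/21 ≈ 0.033007 h⁻¹; fraction remaining f = e^(−kτ) = e^(−0.033007×46) ≈ 0.2191.
At steady state, accumulation factor R = 1/(1 − e^(−kτ)) ≈ 1.2806.
Each bolus raises the concentration by D/Vd = 1657/115 ≈ 14.409 mcg/mL.
Steady-state peak Cmax,ss = C₀·R ≈ 14.409 × 1.2806 ≈ 18.452 mcg/mL.
Steady-state trough Cmin,ss = Cmax,ss·f ≈ 18.452 × 0.2191 ≈ 4.043 mcg/mL.
Trough 4.0 mcg/mL vs MEC 2 mcg/mL: adequate.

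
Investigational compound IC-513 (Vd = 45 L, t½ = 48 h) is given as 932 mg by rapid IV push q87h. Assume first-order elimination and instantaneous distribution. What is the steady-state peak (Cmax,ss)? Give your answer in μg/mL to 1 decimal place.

k = ln2/t½ = ln2/48 ≈ 0.014441 h⁻¹; fraction remaining f = e^(−kτ) = e^(−0.014441×87) ≈ 0.2847.
At steady state, accumulation factor R = 1/(1 − e^(−kτ)) ≈ 1.3980.
Each bolus raises the concentration by D/Vd = 932/45 ≈ 20.711 μg/mL.
Steady-state peak Cmax,ss = C₀·R ≈ 20.711 × 1.3980 ≈ 28.954 μg/mL.

29.0 μg/mL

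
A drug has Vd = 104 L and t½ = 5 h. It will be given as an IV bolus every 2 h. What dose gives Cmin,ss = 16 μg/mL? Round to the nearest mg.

τ/t½ = 2/5 ≈ 0.4, so f = (1/2)^(2/5) ≈ 0.757858.
Cmin,ss = (D/Vd)·f/(1−f), so D = Cmin,ss·Vd·(1−f)/f.
D = 16 × 104 × (1−f)/f ≈ 16 × 104 × 0.31951 ≈ 531.66 mg.

532 mg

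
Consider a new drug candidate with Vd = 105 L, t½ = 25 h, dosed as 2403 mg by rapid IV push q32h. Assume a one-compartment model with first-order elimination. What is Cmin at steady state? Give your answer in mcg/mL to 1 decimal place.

Over one 32-h interval, 32/25 ≈ 1.28 half-lives elapse, leaving f ≈ 0.4118 of each dose.
Accumulation ratio R = 1/(1 − f) ≈ 1/0.5882 ≈ 1.7001.
Single-dose peak C₀ = D/Vd = 2403/105 ≈ 22.886 mcg/mL.
Cmax,ss = C₀/(1 − f) ≈ 22.886/0.5882 ≈ 38.909 mcg/mL.
One interval later, Cmin,ss = Cmax,ss·e^(−kτ) ≈ 38.909 × 0.4118 ≈ 16.023 mcg/mL.

16.0 mcg/mL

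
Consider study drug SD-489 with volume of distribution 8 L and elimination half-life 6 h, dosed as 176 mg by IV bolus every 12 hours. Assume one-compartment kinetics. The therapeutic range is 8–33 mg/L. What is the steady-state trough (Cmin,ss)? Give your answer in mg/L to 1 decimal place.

7.3 mg/L

τ = 12 h = 2 half-lives, so f = (1/2)^2 = 0.25.
At steady state, R = 1/(1 − 0.25) = 4/3.
Single-dose peak C₀ = D/Vd = 176/8 = 22 mg/L.
Steady-state peak Cmax,ss = C₀·R = 22 × 4/3 ≈ 29.333 mg/L.
Steady-state trough Cmin,ss = Cmax,ss·f ≈ 29.333 × 0.25 ≈ 7.333 mg/L.
Trough 7.3 mg/L vs MEC 8 mg/L: subtherapeutic.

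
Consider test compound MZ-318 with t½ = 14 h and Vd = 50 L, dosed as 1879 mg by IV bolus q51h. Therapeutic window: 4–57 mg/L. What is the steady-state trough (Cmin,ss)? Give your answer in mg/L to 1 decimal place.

k = ln2/t½ = ln2/14 ≈ 0.049511 h⁻¹; fraction remaining f = e^(−kτ) = e^(−0.049511×51) ≈ 0.0801.
Accumulation ratio R = 1/(1 − f) ≈ 1/0.9199 ≈ 1.0871.
Each bolus raises the concentration by D/Vd = 1879/50 ≈ 37.580 mg/L.
Steady-state peak Cmax,ss = C₀·R ≈ 37.580 × 1.0871 ≈ 40.853 mg/L.
One interval later, Cmin,ss = Cmax,ss·e^(−kτ) ≈ 40.853 × 0.0801 ≈ 3.272 mg/L.
Trough 3.3 mg/L vs MEC 4 mg/L: subtherapeutic.

3.3 mg/L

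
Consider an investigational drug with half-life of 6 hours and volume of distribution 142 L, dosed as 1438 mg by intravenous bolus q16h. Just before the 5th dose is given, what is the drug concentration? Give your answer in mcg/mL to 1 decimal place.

f = (1/2)^(τ/t½) = (1/2)^(16/6) ≈ 0.1575.
C₀ = D/Vd = 1438/142 ≈ 10.127 mcg/mL.
Before the 5th dose, 4 doses have been given. Superposition: Cmin = C₀·(f + f² + … + f^4).
≈ 10.127 × (0.1575 + 0.0248 + 0.0039 + 0.0006) ≈ 10.127 × 0.1868 ≈ 1.892 mcg/mL.

1.9 mcg/mL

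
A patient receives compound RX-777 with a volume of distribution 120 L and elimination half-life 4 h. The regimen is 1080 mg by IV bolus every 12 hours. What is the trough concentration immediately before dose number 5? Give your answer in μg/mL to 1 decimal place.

1.3 μg/mL

f = (1/2)^(τ/t½) = (1/2)^(12/4) ≈ 0.1250.
C₀ = D/Vd = 1080/120 ≈ 9.000 μg/mL.
Before the 5th dose, 4 doses have been given. Superposition: Cmin = C₀·(f + f² + … + f^4).
≈ 9.000 × (0.1250 + 0.0156 + 0.0020 + 0.0002) ≈ 9.000 × 0.1428 ≈ 1.285 μg/mL.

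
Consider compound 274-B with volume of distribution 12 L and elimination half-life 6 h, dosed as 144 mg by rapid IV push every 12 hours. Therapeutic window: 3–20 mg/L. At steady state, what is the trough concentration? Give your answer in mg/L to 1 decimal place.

4.0 mg/L

The dosing interval is 2 half-lives, so f = 2^(−2) = 0.25.
Accumulation ratio R = 1/(1 − f) = 1/0.75 = 4/3.
Single-dose peak C₀ = D/Vd = 144/12 = 12 mg/L.
Steady-state peak Cmax,ss = C₀·R = 12 × 4/3 ≈ 16.000 mg/L.
Steady-state trough Cmin,ss = Cmax,ss·f ≈ 16.000 × 0.25 ≈ 4.000 mg/L.
Trough 4.0 mg/L vs MEC 3 mg/L: adequate.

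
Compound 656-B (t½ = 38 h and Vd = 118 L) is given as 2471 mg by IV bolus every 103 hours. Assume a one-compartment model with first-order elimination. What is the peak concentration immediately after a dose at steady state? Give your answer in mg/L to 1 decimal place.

24.7 mg/L

k = ln2/t½ = ln2/38 ≈ 0.018241 h⁻¹; fraction remaining f = e^(−kτ) = e^(−0.018241×103) ≈ 0.1528.
At steady state, accumulation factor R = 1/(1 − e^(−kτ)) ≈ 1.1804.
Each bolus raises the concentration by D/Vd = 2471/118 ≈ 20.941 mg/L.
Steady-state peak Cmax,ss = C₀·R ≈ 20.941 × 1.1804 ≈ 24.719 mg/L.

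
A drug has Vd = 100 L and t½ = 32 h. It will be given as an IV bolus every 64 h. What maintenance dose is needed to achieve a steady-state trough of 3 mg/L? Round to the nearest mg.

900 mg

τ/t½ = 64/32 ≈ 2, so f = (1/2)^(64/32) ≈ 0.250000.
Cmin,ss = (D/Vd)·f/(1−f), so D = Cmin,ss·Vd·(1−f)/f.
D = 3 × 100 × (1−f)/f ≈ 3 × 100 × 3.00000 ≈ 900.00 mg.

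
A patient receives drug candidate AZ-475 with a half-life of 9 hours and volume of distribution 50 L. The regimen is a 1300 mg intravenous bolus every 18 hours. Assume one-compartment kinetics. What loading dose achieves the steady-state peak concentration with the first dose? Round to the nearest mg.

1733 mg

f = (1/2)^(18/9) ≈ 0.250000; accumulation ratio R = 1/(1−f) ≈ 1.33333.
Loading dose to hit Cmax,ss on first dose: D_load = D_maint·R ≈ 1300 × 1.33333 ≈ 1733.33 mg.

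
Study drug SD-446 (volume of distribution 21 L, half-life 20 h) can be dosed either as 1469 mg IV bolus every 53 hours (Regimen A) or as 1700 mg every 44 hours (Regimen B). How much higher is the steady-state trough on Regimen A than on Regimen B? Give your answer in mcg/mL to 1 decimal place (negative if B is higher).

Regimen A: f = (1/2)^(53/20) ≈ 0.1593; Cmin,ss = (1469/21)·f/(1−f) ≈ 13.255 mcg/mL.
Regimen B: f = (1/2)^(44/20) ≈ 0.2176; Cmin,ss = (1700/21)·f/(1−f) ≈ 22.514 mcg/mL.
Difference ≈ 13.255 − 22.514 ≈ -9.259 mcg/mL.

-9.3 mcg/mL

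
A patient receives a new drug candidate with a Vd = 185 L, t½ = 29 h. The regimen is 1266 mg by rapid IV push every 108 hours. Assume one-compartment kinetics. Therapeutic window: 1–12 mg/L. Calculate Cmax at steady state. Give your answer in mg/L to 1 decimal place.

Over one 108-h interval, 108/29 ≈ 3.7241 half-lives elapse, leaving f ≈ 0.0757 of each dose.
Accumulation ratio R = 1/(1 − f) ≈ 1/0.9243 ≈ 1.0819.
Single-dose peak C₀ = D/Vd = 1266/185 ≈ 6.843 mg/L.
Cmax,ss = C₀/(1 − f) ≈ 6.843/0.9243 ≈ 7.403 mg/L.
Peak 7.4 mg/L vs MTC 12 mg/L: below toxic threshold.

7.4 mg/L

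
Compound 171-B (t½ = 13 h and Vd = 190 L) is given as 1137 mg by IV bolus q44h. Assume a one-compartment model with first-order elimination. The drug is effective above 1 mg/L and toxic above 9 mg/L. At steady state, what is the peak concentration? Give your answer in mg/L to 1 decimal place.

6.6 mg/L

τ/t½ = 44/13 ≈ 3.3846, so fraction remaining f = (1/2)^(44/13) ≈ 0.0957.
Accumulation ratio R = 1/(1 − f) ≈ 1/0.9043 ≈ 1.1058.
Each bolus raises the concentration by D/Vd = 1137/190 ≈ 5.984 mg/L.
Steady-state peak Cmax,ss = C₀·R ≈ 5.984 × 1.1058 ≈ 6.617 mg/L.
Peak 6.6 mg/L vs MTC 9 mg/L: below toxic threshold.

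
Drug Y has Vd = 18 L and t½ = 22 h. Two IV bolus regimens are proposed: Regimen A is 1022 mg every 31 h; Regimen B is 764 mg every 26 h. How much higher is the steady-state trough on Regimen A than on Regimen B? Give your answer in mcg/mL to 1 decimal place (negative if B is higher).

Regimen A: f = (1/2)^(31/22) ≈ 0.3765; Cmin,ss = (1022/18)·f/(1−f) ≈ 34.285 mcg/mL.
Regimen B: f = (1/2)^(26/22) ≈ 0.4408; Cmin,ss = (764/18)·f/(1−f) ≈ 33.458 mcg/mL.
Difference ≈ 34.285 − 33.458 ≈ 0.827 mcg/mL.

0.8 mcg/mL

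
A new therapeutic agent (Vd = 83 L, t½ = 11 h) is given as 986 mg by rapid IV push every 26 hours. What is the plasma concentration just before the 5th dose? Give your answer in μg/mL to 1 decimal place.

2.9 μg/mL

f = (1/2)^(τ/t½) = (1/2)^(26/11) ≈ 0.1943.
C₀ = D/Vd = 986/83 ≈ 11.880 μg/mL.
Before the 5th dose, 4 doses have been given. Superposition: Cmin = C₀·(f + f² + … + f^4).
≈ 11.880 × (0.1943 + 0.0378 + 0.0073 + 0.0014) ≈ 11.880 × 0.2408 ≈ 2.861 μg/mL.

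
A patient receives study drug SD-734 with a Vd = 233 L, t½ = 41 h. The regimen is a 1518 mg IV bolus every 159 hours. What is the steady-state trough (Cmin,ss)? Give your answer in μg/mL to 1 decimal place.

k = ln2/t½ = ln2/41 ≈ 0.016906 h⁻¹; fraction remaining f = e^(−kτ) = e^(−0.016906×159) ≈ 0.0680.
Each bolus raises the concentration by D/Vd = 1518/233 ≈ 6.515 μg/mL.
Steady-state trough Cmin,ss = C₀·f/(1−f) ≈ 6.515 × 0.0680/0.9320 ≈ 0.475 μg/mL.

0.5 μg/mL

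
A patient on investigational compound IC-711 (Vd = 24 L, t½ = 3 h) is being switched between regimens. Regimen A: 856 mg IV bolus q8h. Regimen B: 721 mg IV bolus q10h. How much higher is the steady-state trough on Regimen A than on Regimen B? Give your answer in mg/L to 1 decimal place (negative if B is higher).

Regimen A: f = (1/2)^(8/3) ≈ 0.1575; Cmin,ss = (856/24)·f/(1−f) ≈ 6.668 mg/L.
Regimen B: f = (1/2)^(10/3) ≈ 0.0992; Cmin,ss = (721/24)·f/(1−f) ≈ 3.308 mg/L.
Difference ≈ 6.668 − 3.308 ≈ 3.360 mg/L.

3.4 mg/L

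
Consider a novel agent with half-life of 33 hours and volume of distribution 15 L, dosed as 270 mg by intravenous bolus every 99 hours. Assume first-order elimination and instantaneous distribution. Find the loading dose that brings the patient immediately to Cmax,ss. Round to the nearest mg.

309 mg

f = (1/2)^(99/33) ≈ 0.125000; accumulation ratio R = 1/(1−f) ≈ 1.14286.
Loading dose to hit Cmax,ss on first dose: D_load = D_maint·R ≈ 270 × 1.14286 ≈ 308.57 mg.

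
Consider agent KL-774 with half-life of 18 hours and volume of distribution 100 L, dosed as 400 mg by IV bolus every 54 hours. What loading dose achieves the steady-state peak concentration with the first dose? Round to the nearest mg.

457 mg

f = (1/2)^(54/18) ≈ 0.125000; accumulation ratio R = 1/(1−f) ≈ 1.14286.
Loading dose to hit Cmax,ss on first dose: D_load = D_maint·R ≈ 400 × 1.14286 ≈ 457.14 mg.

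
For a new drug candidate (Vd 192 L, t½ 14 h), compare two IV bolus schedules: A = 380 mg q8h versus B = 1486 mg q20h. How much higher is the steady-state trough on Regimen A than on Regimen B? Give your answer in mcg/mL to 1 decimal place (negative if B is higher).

Regimen A: f = (1/2)^(8/14) ≈ 0.6730; Cmin,ss = (380/192)·f/(1−f) ≈ 4.073 mcg/mL.
Regimen B: f = (1/2)^(20/14) ≈ 0.3715; Cmin,ss = (1486/192)·f/(1−f) ≈ 4.575 mcg/mL.
Difference ≈ 4.073 − 4.575 ≈ -0.502 mcg/mL.

-0.5 mcg/mL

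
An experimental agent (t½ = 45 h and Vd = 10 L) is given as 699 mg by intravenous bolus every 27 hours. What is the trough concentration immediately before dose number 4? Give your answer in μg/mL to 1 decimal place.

f = (1/2)^(τ/t½) = (1/2)^(27/45) ≈ 0.6598.
C₀ = D/Vd = 699/10 ≈ 69.900 μg/mL.
Before the 4th dose, 3 doses have been given. Superposition: Cmin = C₀·(f + f² + … + f^3).
≈ 69.900 × (0.6598 + 0.4353 + 0.2872) ≈ 69.900 × 1.3823 ≈ 96.623 μg/mL.

96.6 μg/mL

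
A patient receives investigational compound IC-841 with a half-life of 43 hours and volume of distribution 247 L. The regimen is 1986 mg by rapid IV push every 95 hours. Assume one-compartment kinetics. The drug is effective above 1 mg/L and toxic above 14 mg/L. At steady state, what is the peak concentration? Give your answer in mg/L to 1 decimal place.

τ/t½ = 95/43 ≈ 2.2093, so fraction remaining f = (1/2)^(95/43) ≈ 0.2162.
Accumulation ratio R = 1/(1 − f) ≈ 1/0.7838 ≈ 1.2758.
Each bolus raises the concentration by D/Vd = 1986/247 ≈ 8.040 mg/L.
Steady-state peak Cmax,ss = C₀·R ≈ 8.040 × 1.2758 ≈ 10.257 mg/L.
Peak 10.3 mg/L vs MTC 14 mg/L: below toxic threshold.

10.3 mg/L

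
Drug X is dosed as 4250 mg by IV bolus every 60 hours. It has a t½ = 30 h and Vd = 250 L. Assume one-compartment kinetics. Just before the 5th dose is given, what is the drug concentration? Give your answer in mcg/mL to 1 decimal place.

f = (1/2)^(τ/t½) = (1/2)^(60/30) ≈ 0.2500.
C₀ = D/Vd = 4250/250 ≈ 17.000 mcg/mL.
Before the 5th dose, 4 doses have been given. Superposition: Cmin = C₀·(f + f² + … + f^4).
≈ 17.000 × (0.2500 + 0.0625 + 0.0156 + 0.0039) ≈ 17.000 × 0.3320 ≈ 5.644 mcg/mL.

5.6 mcg/mL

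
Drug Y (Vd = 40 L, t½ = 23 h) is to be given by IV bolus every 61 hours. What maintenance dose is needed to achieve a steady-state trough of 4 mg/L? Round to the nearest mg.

τ/t½ = 61/23 ≈ 2.6522, so f = (1/2)^(61/23) ≈ 0.159080.
Cmin,ss = (D/Vd)·f/(1−f), so D = Cmin,ss·Vd·(1−f)/f.
D = 4 × 40 × (1−f)/f ≈ 4 × 40 × 5.28615 ≈ 845.78 mg.

846 mg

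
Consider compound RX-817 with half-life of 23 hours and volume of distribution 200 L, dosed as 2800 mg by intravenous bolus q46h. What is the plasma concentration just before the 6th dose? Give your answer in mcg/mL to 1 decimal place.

f = (1/2)^(τ/t½) = (1/2)^(46/23) ≈ 0.2500.
C₀ = D/Vd = 2800/200 ≈ 14.000 mcg/mL.
Before the 6th dose, 5 doses have been given. Superposition: Cmin = C₀·(f + f² + … + f^5).
≈ 14.000 × (0.2500 + 0.0625 + 0.0156 + 0.0039 + 0.0010) ≈ 14.000 × 0.3330 ≈ 4.662 mcg/mL.

4.7 mcg/mL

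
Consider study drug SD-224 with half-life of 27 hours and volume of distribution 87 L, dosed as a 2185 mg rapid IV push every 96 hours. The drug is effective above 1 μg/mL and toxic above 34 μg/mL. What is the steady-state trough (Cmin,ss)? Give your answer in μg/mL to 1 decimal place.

Over one 96-h interval, 96/27 ≈ 3.5556 half-lives elapse, leaving f ≈ 0.0850 of each dose.
At steady state, accumulation factor R = 1/(1 − e^(−kτ)) ≈ 1.0929.
Single-dose peak C₀ = D/Vd = 2185/87 ≈ 25.115 μg/mL.
Cmax,ss = C₀/(1 − f) ≈ 25.115/0.9150 ≈ 27.448 μg/mL.
Steady-state trough Cmin,ss = Cmax,ss·f ≈ 27.448 × 0.0850 ≈ 2.333 μg/mL.
Trough 2.3 μg/mL vs MEC 1 μg/mL: adequate.

2.3 μg/mL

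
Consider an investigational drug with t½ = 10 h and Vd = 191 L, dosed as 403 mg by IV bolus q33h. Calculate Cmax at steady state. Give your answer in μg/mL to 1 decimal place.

τ/t½ = 33/10 ≈ 3.3, so fraction remaining f = (1/2)^(33/10) ≈ 0.1015.
Accumulation ratio R = 1/(1 − f) ≈ 1/0.8985 ≈ 1.1130.
Single-dose peak C₀ = D/Vd = 403/191 ≈ 2.110 μg/mL.
Cmax,ss = C₀/(1 − f) ≈ 2.110/0.8985 ≈ 2.348 μg/mL.

2.3 μg/mL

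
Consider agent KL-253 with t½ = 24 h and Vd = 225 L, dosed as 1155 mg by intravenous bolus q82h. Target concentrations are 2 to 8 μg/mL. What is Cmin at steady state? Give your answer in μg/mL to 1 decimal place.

0.5 μg/mL

Over one 82-h interval, 82/24 ≈ 3.4167 half-lives elapse, leaving f ≈ 0.0936 of each dose.
Each bolus raises the concentration by D/Vd = 1155/225 ≈ 5.133 μg/mL.
Steady-state trough Cmin,ss = C₀·f/(1−f) ≈ 5.133 × 0.0936/0.9064 ≈ 0.530 μg/mL.
Trough 0.5 μg/mL vs MEC 2 μg/mL: subtherapeutic.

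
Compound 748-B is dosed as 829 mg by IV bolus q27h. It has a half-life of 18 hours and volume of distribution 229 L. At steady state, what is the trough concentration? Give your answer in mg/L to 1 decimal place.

Over one 27-h interval, 27/18 ≈ 1.5 half-lives elapse, leaving f ≈ 0.3536 of each dose.
Accumulation ratio R = 1/(1 − f) ≈ 1/0.6464 ≈ 1.5470.
Each bolus raises the concentration by D/Vd = 829/229 ≈ 3.620 mg/L.
Steady-state peak Cmax,ss = C₀·R ≈ 3.620 × 1.5470 ≈ 5.600 mg/L.
Steady-state trough Cmin,ss = Cmax,ss·f ≈ 5.600 × 0.3536 ≈ 1.980 mg/L.

2.0 mg/L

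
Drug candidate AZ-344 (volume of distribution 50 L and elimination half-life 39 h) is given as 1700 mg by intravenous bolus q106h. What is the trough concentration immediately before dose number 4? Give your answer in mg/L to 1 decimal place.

6.1 mg/L

f = (1/2)^(τ/t½) = (1/2)^(106/39) ≈ 0.1520.
C₀ = D/Vd = 1700/50 ≈ 34.000 mg/L.
Before the 4th dose, 3 doses have been given. Superposition: Cmin = C₀·(f + f² + … + f^3).
≈ 34.000 × (0.1520 + 0.0231 + 0.0035) ≈ 34.000 × 0.1786 ≈ 6.072 mg/L.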